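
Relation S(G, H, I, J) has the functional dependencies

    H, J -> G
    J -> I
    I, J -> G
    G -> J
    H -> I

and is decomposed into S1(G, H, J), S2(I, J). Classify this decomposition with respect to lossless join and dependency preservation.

lossless but not dependency-preserving

Lossless test: (J)⁺ = {G, I, J}, which contains all of one fragment — lossless.
Dependency preservation: the restricted closure of {H} across the fragments never reaches {I}, so H → I cannot be enforced without a join — not preserved.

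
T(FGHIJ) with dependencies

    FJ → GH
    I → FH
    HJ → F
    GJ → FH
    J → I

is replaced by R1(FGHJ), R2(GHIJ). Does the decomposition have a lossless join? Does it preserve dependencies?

lossless but not dependency-preserving

Lossless test: (GHJ)⁺ = {FGHIJ}, which contains all of one fragment — lossless.
Dependency preservation: the restricted closure of {I} across the fragments never reaches {FH}, so I → FH cannot be enforced without a join — not preserved.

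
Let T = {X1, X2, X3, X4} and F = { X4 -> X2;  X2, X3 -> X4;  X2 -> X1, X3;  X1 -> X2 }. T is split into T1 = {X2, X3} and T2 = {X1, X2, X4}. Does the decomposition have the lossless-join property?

Common attributes: T1 ∩ T2 = {X2}.
Closure of {X2}: X2 → X1, X3 applies, adding X1, X3; X2, X3 → X4 applies, adding X4. So (X2)⁺ = {X1, X2, X3, X4}.
This closure contains every attribute of T1, so T1 ∩ T2 → T1. The join is lossless.

Yes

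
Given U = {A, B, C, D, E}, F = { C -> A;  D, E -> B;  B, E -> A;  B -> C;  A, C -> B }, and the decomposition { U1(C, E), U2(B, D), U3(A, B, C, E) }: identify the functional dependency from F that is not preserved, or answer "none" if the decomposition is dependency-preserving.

D, E -> B

Check D, E → B: no single fragment contains all of {B, D, E}, and the restricted closure of {D, E} across the fragments never reaches {B}.
C → A is preserved.
B, E → A is preserved.
B → C is preserved.
A, C → B is preserved.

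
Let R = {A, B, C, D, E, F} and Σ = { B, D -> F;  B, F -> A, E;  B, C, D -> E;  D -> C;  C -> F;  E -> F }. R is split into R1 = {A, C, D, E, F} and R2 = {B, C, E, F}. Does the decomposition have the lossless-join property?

No

Common attributes: R1 ∩ R2 = {C, E, F}.
No dependency enlarges {C, E, F}, so (C, E, F)⁺ = {C, E, F}.
The closure contains neither all of R1 = {A, C, D, E, F} nor all of R2 = {B, C, E, F}, so the common attributes are not a superkey of either fragment. The join is lossy.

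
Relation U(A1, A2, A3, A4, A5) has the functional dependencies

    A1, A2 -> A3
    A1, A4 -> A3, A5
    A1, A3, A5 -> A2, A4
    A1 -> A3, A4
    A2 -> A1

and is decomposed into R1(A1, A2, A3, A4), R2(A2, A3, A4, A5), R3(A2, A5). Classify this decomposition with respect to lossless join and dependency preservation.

Lossless test (chase): Rows 1 and 2 agree on A2; apply A2→A1 and equate their A1 entries. Rows 1 and 3 agree on A2; apply A2→A1 and equate their A1 entries. Rows 1 and 3 agree on A1, A2; apply A1, A2→A3 and equate their A3 entries. Rows 1 and 2 agree on A1, A4; apply A1, A4→A3, A5 and equate their A3, A5 entries. Rows 1 and 3 agree on A1, A3, A5; apply A1, A3, A5→A2, A4 and equate their A2, A4 entries. Row 1 is now all distinguished symbols — the join is lossless.
Dependency preservation: A1, A4 → A3, A5; A1, A3, A5 → A2, A4 are not contained in any single fragment, but the restricted closure of each left-hand side across the fragments still reaches the right-hand side; the remaining FDs each lie inside some fragment. All dependencies are preserved.

lossless and dependency-preserving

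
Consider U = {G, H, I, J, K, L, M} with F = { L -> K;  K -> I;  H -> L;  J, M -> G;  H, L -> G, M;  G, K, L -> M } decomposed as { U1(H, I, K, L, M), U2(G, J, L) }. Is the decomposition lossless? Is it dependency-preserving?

lossy and not dependency-preserving

Lossless test: (L)⁺ = {I, K, L}, which is a superkey of neither fragment — lossy.
Dependency preservation: the restricted closure of {J, M} across the fragments never reaches {G}, so J, M → G cannot be enforced without a join — not preserved.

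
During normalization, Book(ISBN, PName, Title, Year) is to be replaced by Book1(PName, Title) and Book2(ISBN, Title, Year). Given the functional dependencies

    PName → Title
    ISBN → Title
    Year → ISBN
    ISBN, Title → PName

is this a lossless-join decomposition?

Common attributes: Book1 ∩ Book2 = {Title}.
No dependency enlarges {Title}, so (Title)⁺ = {Title}.
The closure contains neither all of Book1 = {PName, Title} nor all of Book2 = {ISBN, Title, Year}, so the common attributes are not a superkey of either fragment. The join is lossy.

No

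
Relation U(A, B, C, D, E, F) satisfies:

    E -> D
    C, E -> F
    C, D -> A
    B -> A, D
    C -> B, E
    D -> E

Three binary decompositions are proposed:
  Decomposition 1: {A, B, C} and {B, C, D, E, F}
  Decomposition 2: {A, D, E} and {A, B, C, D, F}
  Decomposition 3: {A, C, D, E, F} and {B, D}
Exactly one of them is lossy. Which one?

Decomposition 1: common = {B, C}, closure = {A, B, C, D, E, F} → lossless.
Decomposition 2: common = {A, D}, closure = {A, D, E} → lossless.
Decomposition 3: common = {D}, closure = {D, E} → lossy.

Decomposition 3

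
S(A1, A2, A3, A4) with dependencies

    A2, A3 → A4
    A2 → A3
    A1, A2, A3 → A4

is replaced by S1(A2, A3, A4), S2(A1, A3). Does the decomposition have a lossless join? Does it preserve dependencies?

lossy but dependency-preserving

Lossless test: (A3)⁺ = {A3}, which is a superkey of neither fragment — lossy.
Dependency preservation: A1, A2, A3 → A4 is not contained in any single fragment, but the restricted closure of its left-hand side across the fragments still reaches the right-hand side; the remaining FDs each lie inside some fragment. All dependencies are preserved.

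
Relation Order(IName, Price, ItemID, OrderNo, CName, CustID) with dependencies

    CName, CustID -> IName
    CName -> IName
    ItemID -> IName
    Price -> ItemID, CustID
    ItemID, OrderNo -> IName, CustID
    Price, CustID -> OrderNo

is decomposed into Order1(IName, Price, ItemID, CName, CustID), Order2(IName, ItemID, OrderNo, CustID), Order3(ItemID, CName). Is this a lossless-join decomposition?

No

Chase test. Columns are IName, Price, ItemID, OrderNo, CName, CustID; row i has aⱼ where attribute j ∈ Orderi, else bᵢⱼ.
Initial tableau (one row per fragment):
  row 1: a1 a2 a3 b14 a5 a6
  row 2: a1 b22 a3 a4 b25 a6
  row 3: b31 b32 a3 b34 a5 b36
Rows 1 and 3 agree on CName; apply CName→IName and equate their IName entries.
No row becomes fully distinguished — the join is lossy.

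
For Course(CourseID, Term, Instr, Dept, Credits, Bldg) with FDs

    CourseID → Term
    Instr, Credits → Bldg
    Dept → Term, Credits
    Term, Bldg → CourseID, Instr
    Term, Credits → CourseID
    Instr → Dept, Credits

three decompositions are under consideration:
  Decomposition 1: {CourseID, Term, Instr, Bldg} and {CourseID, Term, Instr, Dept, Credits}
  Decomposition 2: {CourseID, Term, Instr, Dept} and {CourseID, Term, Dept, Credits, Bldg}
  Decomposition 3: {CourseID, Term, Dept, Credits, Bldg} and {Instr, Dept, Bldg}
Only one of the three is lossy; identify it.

Decomposition 2

Decomposition 1: common = {CourseID, Term, Instr}, closure = {CourseID, Term, Instr, Dept, Credits, Bldg} → lossless.
Decomposition 2: common = {CourseID, Term, Dept}, closure = {CourseID, Term, Dept, Credits} → lossy.
Decomposition 3: common = {Dept, Bldg}, closure = {CourseID, Term, Instr, Dept, Credits, Bldg} → lossless.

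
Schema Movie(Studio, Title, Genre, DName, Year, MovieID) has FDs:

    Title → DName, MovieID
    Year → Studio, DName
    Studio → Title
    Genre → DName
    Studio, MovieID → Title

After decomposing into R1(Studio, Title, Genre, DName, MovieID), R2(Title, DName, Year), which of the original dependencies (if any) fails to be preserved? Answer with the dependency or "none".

Check Year → Studio, DName: no single fragment contains all of {Studio, DName, Year}, and the restricted closure of {Year} across the fragments never reaches {Studio, DName}.
Title → DName, MovieID is preserved.
Studio → Title is preserved.
Genre → DName is preserved.
Studio, MovieID → Title is preserved.

Year → Studio, DName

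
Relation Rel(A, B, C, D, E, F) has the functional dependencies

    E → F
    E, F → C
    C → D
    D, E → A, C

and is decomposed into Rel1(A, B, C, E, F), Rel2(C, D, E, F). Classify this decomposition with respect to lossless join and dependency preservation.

Lossless test: (C, E, F)⁺ = {A, C, D, E, F}, which contains all of one fragment — lossless.
Dependency preservation: D, E → A, C is not contained in any single fragment, but the restricted closure of its left-hand side across the fragments still reaches the right-hand side; the remaining FDs each lie inside some fragment. All dependencies are preserved.

lossless and dependency-preserving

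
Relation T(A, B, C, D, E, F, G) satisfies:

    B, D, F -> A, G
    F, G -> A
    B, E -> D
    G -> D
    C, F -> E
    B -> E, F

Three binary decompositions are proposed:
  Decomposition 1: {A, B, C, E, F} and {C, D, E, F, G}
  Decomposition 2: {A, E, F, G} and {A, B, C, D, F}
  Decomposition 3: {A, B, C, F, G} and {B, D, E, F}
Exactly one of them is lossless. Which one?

Decomposition 1: common = {C, E, F}, closure = {C, E, F} → lossy.
Decomposition 2: common = {A, F}, closure = {A, F} → lossy.
Decomposition 3: common = {B, F}, closure = {A, B, D, E, F, G} → lossless.

Decomposition 3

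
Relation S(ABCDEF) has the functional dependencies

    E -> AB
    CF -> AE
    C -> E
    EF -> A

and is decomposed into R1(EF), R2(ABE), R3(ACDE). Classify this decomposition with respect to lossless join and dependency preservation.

lossy but dependency-preserving

Lossless test (chase): Rows 1 and 2 agree on E; apply E→AB and equate their AB entries. Rows 1 and 3 agree on E; apply E→AB and equate their AB entries. No row becomes fully distinguished — the join is lossy.
Dependency preservation: CF → AE; EF → A are not contained in any single fragment, but the restricted closure of each left-hand side across the fragments still reaches the right-hand side; the remaining FDs each lie inside some fragment. All dependencies are preserved.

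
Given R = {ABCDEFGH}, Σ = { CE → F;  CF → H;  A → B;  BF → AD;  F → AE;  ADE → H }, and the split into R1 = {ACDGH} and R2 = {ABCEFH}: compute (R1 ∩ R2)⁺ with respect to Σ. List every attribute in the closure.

R1 ∩ R2 = {ACH}.
A → B applies, adding B
Closure: {ABCH}.

ABCH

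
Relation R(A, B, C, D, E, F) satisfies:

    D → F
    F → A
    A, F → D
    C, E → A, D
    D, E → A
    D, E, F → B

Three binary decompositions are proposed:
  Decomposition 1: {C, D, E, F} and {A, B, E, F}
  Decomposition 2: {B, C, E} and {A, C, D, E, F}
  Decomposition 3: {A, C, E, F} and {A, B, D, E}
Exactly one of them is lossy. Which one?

Decomposition 1: common = {E, F}, closure = {A, B, D, E, F} → lossless.
Decomposition 2: common = {C, E}, closure = {A, B, C, D, E, F} → lossless.
Decomposition 3: common = {A, E}, closure = {A, E} → lossy.

Decomposition 3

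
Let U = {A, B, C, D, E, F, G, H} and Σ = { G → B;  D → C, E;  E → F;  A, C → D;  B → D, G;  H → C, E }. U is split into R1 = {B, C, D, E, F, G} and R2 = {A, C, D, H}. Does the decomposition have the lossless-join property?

No

Common attributes: R1 ∩ R2 = {C, D}.
Closure of {C, D}: D → C, E applies, adding E; E → F applies, adding F. So (C, D)⁺ = {C, D, E, F}.
The closure contains neither all of R1 = {B, C, D, E, F, G} nor all of R2 = {A, C, D, H}, so the common attributes are not a superkey of either fragment. The join is lossy.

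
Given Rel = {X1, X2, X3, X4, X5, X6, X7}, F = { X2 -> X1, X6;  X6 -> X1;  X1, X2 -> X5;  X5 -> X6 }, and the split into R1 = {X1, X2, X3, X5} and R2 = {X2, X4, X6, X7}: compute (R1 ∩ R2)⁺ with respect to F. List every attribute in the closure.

X1, X2, X5, X6

R1 ∩ R2 = {X2}.
X2 → X1, X6 applies, adding X1, X6
X1, X2 → X5 applies, adding X5
Closure: {X1, X2, X5, X6}.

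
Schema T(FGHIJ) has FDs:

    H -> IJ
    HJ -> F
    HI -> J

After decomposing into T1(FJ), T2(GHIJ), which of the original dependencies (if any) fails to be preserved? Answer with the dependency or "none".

HJ -> F

Check HJ → F: no single fragment contains all of {FHJ}, and the restricted closure of {HJ} across the fragments never reaches {F}.
H → IJ is preserved.
HI → J is preserved.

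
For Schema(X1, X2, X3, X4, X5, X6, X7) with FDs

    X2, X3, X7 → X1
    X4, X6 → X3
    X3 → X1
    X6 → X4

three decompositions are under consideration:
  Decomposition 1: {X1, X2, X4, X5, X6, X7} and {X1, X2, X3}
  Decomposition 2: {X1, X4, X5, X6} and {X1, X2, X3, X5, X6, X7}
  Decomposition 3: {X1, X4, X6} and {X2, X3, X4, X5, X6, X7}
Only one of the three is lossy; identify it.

Decomposition 1

Decomposition 1: common = {X1, X2}, closure = {X1, X2} → lossy.
Decomposition 2: common = {X1, X5, X6}, closure = {X1, X3, X4, X5, X6} → lossless.
Decomposition 3: common = {X4, X6}, closure = {X1, X3, X4, X6} → lossless.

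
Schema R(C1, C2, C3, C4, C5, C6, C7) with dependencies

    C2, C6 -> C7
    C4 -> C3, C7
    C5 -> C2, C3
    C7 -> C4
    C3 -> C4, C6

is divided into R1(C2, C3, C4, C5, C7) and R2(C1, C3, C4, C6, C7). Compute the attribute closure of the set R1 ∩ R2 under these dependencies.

R1 ∩ R2 = {C3, C4, C7}.
C3 → C4, C6 applies, adding C6
Closure: {C3, C4, C6, C7}.

C3, C4, C6, C7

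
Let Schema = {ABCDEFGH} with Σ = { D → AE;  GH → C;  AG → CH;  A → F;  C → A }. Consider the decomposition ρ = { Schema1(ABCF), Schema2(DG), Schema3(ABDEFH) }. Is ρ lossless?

Chase test. Columns are ABCDEFGH; row i has aⱼ where attribute j ∈ Schemai, else bᵢⱼ.
Initial tableau (one row per fragment):
  row 1: a1 a2 a3 b14 b15 a6 b17 b18
  row 2: b21 b22 b23 a4 b25 b26 a7 b28
  row 3: a1 a2 b33 a4 a5 a6 b37 a8
Rows 2 and 3 agree on D; apply D→AE and equate their AE entries.
Rows 1 and 2 agree on A; apply A→F and equate their F entries.
No row becomes fully distinguished — the join is lossy.

No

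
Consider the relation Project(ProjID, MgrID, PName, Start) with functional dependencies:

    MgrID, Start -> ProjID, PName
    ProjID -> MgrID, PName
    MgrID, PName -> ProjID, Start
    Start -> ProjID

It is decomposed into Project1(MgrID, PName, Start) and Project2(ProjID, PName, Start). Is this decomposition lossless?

Yes

Common attributes: Project1 ∩ Project2 = {PName, Start}.
Closure of {PName, Start}: Start → ProjID applies, adding ProjID; ProjID → MgrID, PName applies, adding MgrID. So (PName, Start)⁺ = {ProjID, MgrID, PName, Start}.
This closure contains every attribute of Project1, so Project1 ∩ Project2 → Project1. The join is lossless.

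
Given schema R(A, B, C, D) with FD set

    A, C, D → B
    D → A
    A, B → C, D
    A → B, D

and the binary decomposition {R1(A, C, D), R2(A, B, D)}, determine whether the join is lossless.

Yes

Common attributes: R1 ∩ R2 = {A, D}.
Closure of {A, D}: A → B, D applies, adding B; A, B → C, D applies, adding C. So (A, D)⁺ = {A, B, C, D}.
This closure contains every attribute of R1, so R1 ∩ R2 → R1. The join is lossless.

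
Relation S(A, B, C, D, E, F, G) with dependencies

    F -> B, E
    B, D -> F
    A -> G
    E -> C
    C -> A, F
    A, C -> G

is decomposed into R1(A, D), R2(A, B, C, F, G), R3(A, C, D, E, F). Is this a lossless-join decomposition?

Yes

Chase test. Columns are A, B, C, D, E, F, G; row i has aⱼ where attribute j ∈ Ri, else bᵢⱼ.
Initial tableau (one row per fragment):
  row 1: a1 b12 b13 a4 b15 b16 b17
  row 2: a1 a2 a3 b24 b25 a6 a7
  row 3: a1 b32 a3 a4 a5 a6 b37
Rows 2 and 3 agree on F; apply F→B, E and equate their B, E entries.
Rows 1 and 2 agree on A; apply A→G and equate their G entries.
Rows 1 and 3 agree on A; apply A→G and equate their G entries.
Row 3 is now all distinguished symbols — the join is lossless.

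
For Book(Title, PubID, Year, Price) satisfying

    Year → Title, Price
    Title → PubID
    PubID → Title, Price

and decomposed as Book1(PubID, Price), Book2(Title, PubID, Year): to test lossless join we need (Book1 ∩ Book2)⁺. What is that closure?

Book1 ∩ Book2 = {PubID}.
PubID → Title, Price applies, adding Title, Price
Closure: {Title, PubID, Price}.

Title, PubID, Price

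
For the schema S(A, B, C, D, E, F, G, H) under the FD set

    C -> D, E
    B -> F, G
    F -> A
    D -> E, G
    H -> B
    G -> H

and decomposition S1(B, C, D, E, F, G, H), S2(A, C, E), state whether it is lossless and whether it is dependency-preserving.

lossless but not dependency-preserving

Lossless test: (C, E)⁺ = {A, B, C, D, E, F, G, H}, which contains all of one fragment — lossless.
Dependency preservation: the restricted closure of {F} across the fragments never reaches {A}, so F → A cannot be enforced without a join — not preserved.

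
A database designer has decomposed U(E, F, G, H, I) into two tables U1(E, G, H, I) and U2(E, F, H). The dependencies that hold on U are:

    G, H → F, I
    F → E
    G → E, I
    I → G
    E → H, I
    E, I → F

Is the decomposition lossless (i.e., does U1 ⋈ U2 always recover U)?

Common attributes: U1 ∩ U2 = {E, H}.
Closure of {E, H}: E → H, I applies, adding I; E, I → F applies, adding F; I → G applies, adding G. So (E, H)⁺ = {E, F, G, H, I}.
This closure contains every attribute of U1, so U1 ∩ U2 → U1. The join is lossless.

Yes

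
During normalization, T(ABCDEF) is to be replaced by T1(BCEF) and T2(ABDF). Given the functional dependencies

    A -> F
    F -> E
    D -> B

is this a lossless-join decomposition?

Common attributes: T1 ∩ T2 = {BF}.
Closure of {BF}: F → E applies, adding E. So (BF)⁺ = {BEF}.
The closure contains neither all of T1 = {BCEF} nor all of T2 = {ABDF}, so the common attributes are not a superkey of either fragment. The join is lossy.

No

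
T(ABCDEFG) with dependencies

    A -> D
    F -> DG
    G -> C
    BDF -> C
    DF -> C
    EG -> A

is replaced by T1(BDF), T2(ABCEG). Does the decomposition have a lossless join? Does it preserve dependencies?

Lossless test: (B)⁺ = {B}, which is a superkey of neither fragment — lossy.
Dependency preservation: the restricted closure of {A} across the fragments never reaches {D}, so A → D cannot be enforced without a join — not preserved.

lossy and not dependency-preserving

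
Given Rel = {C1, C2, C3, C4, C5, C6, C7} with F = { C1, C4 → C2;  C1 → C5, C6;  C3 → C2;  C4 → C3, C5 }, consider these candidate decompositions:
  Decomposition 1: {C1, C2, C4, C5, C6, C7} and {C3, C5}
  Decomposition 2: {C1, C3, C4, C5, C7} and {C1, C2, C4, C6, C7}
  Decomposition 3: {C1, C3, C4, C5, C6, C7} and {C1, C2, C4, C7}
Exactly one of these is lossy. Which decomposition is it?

Decomposition 1: common = {C5}, closure = {C5} → lossy.
Decomposition 2: common = {C1, C4, C7}, closure = {C1, C2, C3, C4, C5, C6, C7} → lossless.
Decomposition 3: common = {C1, C4, C7}, closure = {C1, C2, C3, C4, C5, C6, C7} → lossless.

Decomposition 1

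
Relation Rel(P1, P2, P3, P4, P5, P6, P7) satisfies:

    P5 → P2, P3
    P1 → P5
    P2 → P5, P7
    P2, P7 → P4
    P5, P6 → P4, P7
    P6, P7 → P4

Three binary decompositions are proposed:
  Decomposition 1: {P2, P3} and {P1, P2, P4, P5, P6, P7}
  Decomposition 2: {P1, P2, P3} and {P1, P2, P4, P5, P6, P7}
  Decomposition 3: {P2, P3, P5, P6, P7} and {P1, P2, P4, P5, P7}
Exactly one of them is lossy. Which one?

Decomposition 1: common = {P2}, closure = {P2, P3, P4, P5, P7} → lossless.
Decomposition 2: common = {P1, P2}, closure = {P1, P2, P3, P4, P5, P7} → lossless.
Decomposition 3: common = {P2, P5, P7}, closure = {P2, P3, P4, P5, P7} → lossy.

Decomposition 3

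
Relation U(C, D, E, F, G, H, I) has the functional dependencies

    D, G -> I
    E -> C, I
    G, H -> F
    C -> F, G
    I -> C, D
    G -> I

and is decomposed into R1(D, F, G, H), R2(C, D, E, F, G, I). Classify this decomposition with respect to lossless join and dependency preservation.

lossy but dependency-preserving

Lossless test: (D, F, G)⁺ = {C, D, F, G, I}, which is a superkey of neither fragment — lossy.
Dependency preservation: every FD's attributes lie within a single fragment, so each can be enforced locally — preserved.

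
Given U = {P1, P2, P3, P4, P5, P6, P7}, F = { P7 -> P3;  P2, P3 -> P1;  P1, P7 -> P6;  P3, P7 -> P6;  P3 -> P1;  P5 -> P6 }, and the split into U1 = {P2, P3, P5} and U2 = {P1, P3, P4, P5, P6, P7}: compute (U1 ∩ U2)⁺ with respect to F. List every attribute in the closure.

U1 ∩ U2 = {P3, P5}.
P3 → P1 applies, adding P1
P5 → P6 applies, adding P6
Closure: {P1, P3, P5, P6}.

P1, P3, P5, P6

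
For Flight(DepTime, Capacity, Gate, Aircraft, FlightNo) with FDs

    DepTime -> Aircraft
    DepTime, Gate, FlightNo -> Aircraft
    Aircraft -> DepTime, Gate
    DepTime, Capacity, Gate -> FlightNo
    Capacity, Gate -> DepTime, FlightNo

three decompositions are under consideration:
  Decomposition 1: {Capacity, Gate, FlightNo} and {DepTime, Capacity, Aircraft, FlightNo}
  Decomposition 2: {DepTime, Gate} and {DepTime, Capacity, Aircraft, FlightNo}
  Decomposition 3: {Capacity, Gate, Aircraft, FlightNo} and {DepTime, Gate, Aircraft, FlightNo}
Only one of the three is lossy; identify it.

Decomposition 1: common = {Capacity, FlightNo}, closure = {Capacity, FlightNo} → lossy.
Decomposition 2: common = {DepTime}, closure = {DepTime, Gate, Aircraft} → lossless.
Decomposition 3: common = {Gate, Aircraft, FlightNo}, closure = {DepTime, Gate, Aircraft, FlightNo} → lossless.

Decomposition 1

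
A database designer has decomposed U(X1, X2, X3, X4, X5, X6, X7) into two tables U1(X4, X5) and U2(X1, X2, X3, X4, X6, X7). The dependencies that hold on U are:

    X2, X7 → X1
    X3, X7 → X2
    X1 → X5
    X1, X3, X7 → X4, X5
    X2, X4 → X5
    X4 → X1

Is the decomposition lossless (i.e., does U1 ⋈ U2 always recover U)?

Yes

Common attributes: U1 ∩ U2 = {X4}.
Closure of {X4}: X4 → X1 applies, adding X1; X1 → X5 applies, adding X5. So (X4)⁺ = {X1, X4, X5}.
This closure contains every attribute of U1, so U1 ∩ U2 → U1. The join is lossless.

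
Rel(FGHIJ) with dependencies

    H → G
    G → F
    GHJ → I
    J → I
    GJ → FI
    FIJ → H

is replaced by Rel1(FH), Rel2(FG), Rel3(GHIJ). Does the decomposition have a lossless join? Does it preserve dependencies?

lossless but not dependency-preserving

Lossless test (chase): Rows 1 and 3 agree on H; apply H→G and equate their G entries. Rows 1 and 3 agree on G; apply G→F and equate their F entries. Row 3 is now all distinguished symbols — the join is lossless.
Dependency preservation: the restricted closure of {FIJ} across the fragments never reaches {H}, so FIJ → H cannot be enforced without a join — not preserved.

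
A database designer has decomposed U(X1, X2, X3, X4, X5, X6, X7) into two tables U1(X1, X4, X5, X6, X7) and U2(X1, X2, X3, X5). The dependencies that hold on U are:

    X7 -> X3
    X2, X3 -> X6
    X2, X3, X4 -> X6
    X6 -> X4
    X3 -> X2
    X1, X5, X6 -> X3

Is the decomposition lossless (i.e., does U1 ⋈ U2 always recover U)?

Common attributes: U1 ∩ U2 = {X1, X5}.
No dependency enlarges {X1, X5}, so (X1, X5)⁺ = {X1, X5}.
The closure contains neither all of U1 = {X1, X4, X5, X6, X7} nor all of U2 = {X1, X2, X3, X5}, so the common attributes are not a superkey of either fragment. The join is lossy.

No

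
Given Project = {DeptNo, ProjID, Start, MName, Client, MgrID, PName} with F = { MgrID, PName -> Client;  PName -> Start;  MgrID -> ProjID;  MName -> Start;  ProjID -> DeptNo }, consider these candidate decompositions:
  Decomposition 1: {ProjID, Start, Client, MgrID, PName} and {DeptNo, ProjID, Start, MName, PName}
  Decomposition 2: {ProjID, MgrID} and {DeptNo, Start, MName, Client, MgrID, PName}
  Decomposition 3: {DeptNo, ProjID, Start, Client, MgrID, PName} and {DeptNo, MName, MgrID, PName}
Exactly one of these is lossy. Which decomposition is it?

Decomposition 1: common = {ProjID, Start, PName}, closure = {DeptNo, ProjID, Start, PName} → lossy.
Decomposition 2: common = {MgrID}, closure = {DeptNo, ProjID, MgrID} → lossless.
Decomposition 3: common = {DeptNo, MgrID, PName}, closure = {DeptNo, ProjID, Start, Client, MgrID, PName} → lossless.

Decomposition 1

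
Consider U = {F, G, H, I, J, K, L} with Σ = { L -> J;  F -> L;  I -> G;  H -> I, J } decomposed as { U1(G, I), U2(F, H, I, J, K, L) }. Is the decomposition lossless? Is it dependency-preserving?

lossless and dependency-preserving

Lossless test: (I)⁺ = {G, I}, which contains all of one fragment — lossless.
Dependency preservation: every FD's attributes lie within a single fragment, so each can be enforced locally — preserved.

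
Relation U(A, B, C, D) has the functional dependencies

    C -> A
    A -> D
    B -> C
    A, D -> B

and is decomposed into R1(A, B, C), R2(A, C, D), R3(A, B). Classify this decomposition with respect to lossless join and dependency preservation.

lossless and dependency-preserving

Lossless test (chase): Rows 1 and 2 agree on A; apply A→D and equate their D entries. Rows 1 and 3 agree on A; apply A→D and equate their D entries. Rows 1 and 3 agree on B; apply B→C and equate their C entries. Rows 1 and 2 agree on A, D; apply A, D→B and equate their B entries. Row 1 is now all distinguished symbols — the join is lossless.
Dependency preservation: A, D → B is not contained in any single fragment, but the restricted closure of its left-hand side across the fragments still reaches the right-hand side; the remaining FDs each lie inside some fragment. All dependencies are preserved.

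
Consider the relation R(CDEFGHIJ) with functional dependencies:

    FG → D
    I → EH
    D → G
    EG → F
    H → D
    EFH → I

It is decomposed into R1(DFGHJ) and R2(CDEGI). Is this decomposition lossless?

No

Common attributes: R1 ∩ R2 = {DG}.
No dependency enlarges {DG}, so (DG)⁺ = {DG}.
The closure contains neither all of R1 = {DFGHJ} nor all of R2 = {CDEGI}, so the common attributes are not a superkey of either fragment. The join is lossy.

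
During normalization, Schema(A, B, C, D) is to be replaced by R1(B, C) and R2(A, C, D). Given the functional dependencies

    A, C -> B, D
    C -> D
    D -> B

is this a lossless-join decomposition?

Common attributes: R1 ∩ R2 = {C}.
Closure of {C}: C → D applies, adding D; D → B applies, adding B. So (C)⁺ = {B, C, D}.
This closure contains every attribute of R1, so R1 ∩ R2 → R1. The join is lossless.

Yes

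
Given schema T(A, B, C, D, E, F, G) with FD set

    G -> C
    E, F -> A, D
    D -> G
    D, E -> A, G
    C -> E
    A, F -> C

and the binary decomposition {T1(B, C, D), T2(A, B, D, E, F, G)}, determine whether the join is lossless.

Yes

Common attributes: T1 ∩ T2 = {B, D}.
Closure of {B, D}: D → G applies, adding G; G → C applies, adding C; C → E applies, adding E; D, E → A, G applies, adding A. So (B, D)⁺ = {A, B, C, D, E, G}.
This closure contains every attribute of T1, so T1 ∩ T2 → T1. The join is lossless.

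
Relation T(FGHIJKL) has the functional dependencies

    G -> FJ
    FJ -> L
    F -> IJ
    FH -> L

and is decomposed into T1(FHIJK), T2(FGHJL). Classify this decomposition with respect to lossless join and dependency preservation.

Lossless test: (FHJ)⁺ = {FHIJL}, which is a superkey of neither fragment — lossy.
Dependency preservation: every FD's attributes lie within a single fragment, so each can be enforced locally — preserved.

lossy but dependency-preserving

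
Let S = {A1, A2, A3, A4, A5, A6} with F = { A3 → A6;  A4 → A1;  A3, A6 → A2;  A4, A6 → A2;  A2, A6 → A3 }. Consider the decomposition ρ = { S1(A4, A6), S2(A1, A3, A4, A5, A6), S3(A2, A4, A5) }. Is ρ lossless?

No

Chase test. Columns are A1, A2, A3, A4, A5, A6; row i has aⱼ where attribute j ∈ Si, else bᵢⱼ.
Initial tableau (one row per fragment):
  row 1: b11 b12 b13 a4 b15 a6
  row 2: a1 b22 a3 a4 a5 a6
  row 3: b31 a2 b33 a4 a5 b36
Rows 1 and 2 agree on A4; apply A4→A1 and equate their A1 entries.
Rows 1 and 3 agree on A4; apply A4→A1 and equate their A1 entries.
Rows 1 and 2 agree on A4, A6; apply A4, A6→A2 and equate their A2 entries.
Rows 1 and 2 agree on A2, A6; apply A2, A6→A3 and equate their A3 entries.
No row becomes fully distinguished — the join is lossy.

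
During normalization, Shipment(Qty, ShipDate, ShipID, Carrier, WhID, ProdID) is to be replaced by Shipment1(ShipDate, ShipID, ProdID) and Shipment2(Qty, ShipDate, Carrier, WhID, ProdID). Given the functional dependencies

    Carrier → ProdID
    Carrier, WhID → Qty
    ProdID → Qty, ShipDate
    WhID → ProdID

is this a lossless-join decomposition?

Common attributes: Shipment1 ∩ Shipment2 = {ShipDate, ProdID}.
Closure of {ShipDate, ProdID}: ProdID → Qty, ShipDate applies, adding Qty. So (ShipDate, ProdID)⁺ = {Qty, ShipDate, ProdID}.
The closure contains neither all of Shipment1 = {ShipDate, ShipID, ProdID} nor all of Shipment2 = {Qty, ShipDate, Carrier, WhID, ProdID}, so the common attributes are not a superkey of either fragment. The join is lossy.

No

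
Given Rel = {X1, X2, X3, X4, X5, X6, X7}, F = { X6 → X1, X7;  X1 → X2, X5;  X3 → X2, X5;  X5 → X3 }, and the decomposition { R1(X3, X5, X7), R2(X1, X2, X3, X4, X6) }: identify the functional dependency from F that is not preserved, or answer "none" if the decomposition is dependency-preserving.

X6 → X1, X7

Check X6 → X1, X7: no single fragment contains all of {X1, X6, X7}, and the restricted closure of {X6} across the fragments never reaches {X1, X7}.
X1 → X2, X5 is preserved.
X3 → X2, X5 is preserved.
X5 → X3 is preserved.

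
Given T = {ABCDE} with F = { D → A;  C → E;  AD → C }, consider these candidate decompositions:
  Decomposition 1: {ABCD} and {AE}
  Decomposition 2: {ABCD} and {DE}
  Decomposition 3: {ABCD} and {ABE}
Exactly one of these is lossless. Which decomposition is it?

Decomposition 2

Decomposition 1: common = {A}, closure = {A} → lossy.
Decomposition 2: common = {D}, closure = {ACDE} → lossless.
Decomposition 3: common = {AB}, closure = {AB} → lossy.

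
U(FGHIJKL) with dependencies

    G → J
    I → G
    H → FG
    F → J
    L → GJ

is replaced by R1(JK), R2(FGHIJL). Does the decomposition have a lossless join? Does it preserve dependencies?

Lossless test: (J)⁺ = {J}, which is a superkey of neither fragment — lossy.
Dependency preservation: every FD's attributes lie within a single fragment, so each can be enforced locally — preserved.

lossy but dependency-preserving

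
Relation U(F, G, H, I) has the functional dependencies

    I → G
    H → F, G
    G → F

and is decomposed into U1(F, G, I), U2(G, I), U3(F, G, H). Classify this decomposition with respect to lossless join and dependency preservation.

lossy but dependency-preserving

Lossless test (chase): Rows 1 and 2 agree on G; apply G→F and equate their F entries. No row becomes fully distinguished — the join is lossy.
Dependency preservation: every FD's attributes lie within a single fragment, so each can be enforced locally — preserved.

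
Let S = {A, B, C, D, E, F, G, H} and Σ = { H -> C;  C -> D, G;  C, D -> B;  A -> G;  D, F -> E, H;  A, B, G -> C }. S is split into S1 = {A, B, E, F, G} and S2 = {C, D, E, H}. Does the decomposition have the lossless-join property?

No

Common attributes: S1 ∩ S2 = {E}.
No dependency enlarges {E}, so (E)⁺ = {E}.
The closure contains neither all of S1 = {A, B, E, F, G} nor all of S2 = {C, D, E, H}, so the common attributes are not a superkey of either fragment. The join is lossy.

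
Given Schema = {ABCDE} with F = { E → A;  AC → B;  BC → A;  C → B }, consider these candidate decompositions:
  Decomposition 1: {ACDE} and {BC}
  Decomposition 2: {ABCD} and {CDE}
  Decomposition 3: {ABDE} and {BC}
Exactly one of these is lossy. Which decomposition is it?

Decomposition 3

Decomposition 1: common = {C}, closure = {ABC} → lossless.
Decomposition 2: common = {CD}, closure = {ABCD} → lossless.
Decomposition 3: common = {B}, closure = {B} → lossy.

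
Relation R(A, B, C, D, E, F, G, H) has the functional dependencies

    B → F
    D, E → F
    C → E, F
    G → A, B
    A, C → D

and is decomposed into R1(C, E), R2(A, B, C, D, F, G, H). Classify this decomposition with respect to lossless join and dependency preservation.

Lossless test: (C)⁺ = {C, E, F}, which contains all of one fragment — lossless.
Dependency preservation: the restricted closure of {D, E} across the fragments never reaches {F}, so D, E → F cannot be enforced without a join — not preserved.

lossless but not dependency-preserving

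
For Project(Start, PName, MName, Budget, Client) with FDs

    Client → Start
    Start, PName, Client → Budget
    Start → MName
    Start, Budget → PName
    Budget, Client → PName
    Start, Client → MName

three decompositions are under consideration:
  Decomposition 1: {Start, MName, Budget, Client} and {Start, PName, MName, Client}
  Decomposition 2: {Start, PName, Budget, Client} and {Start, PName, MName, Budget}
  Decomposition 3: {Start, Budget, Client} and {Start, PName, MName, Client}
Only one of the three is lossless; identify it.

Decomposition 2

Decomposition 1: common = {Start, MName, Client}, closure = {Start, MName, Client} → lossy.
Decomposition 2: common = {Start, PName, Budget}, closure = {Start, PName, MName, Budget} → lossless.
Decomposition 3: common = {Start, Client}, closure = {Start, MName, Client} → lossy.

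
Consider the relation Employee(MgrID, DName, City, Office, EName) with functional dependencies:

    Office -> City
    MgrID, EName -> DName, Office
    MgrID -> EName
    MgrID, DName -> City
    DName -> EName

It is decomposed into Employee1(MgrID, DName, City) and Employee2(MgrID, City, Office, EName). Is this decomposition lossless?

Common attributes: Employee1 ∩ Employee2 = {MgrID, City}.
Closure of {MgrID, City}: MgrID → EName applies, adding EName; MgrID, EName → DName, Office applies, adding DName, Office. So (MgrID, City)⁺ = {MgrID, DName, City, Office, EName}.
This closure contains every attribute of Employee1, so Employee1 ∩ Employee2 → Employee1. The join is lossless.

Yes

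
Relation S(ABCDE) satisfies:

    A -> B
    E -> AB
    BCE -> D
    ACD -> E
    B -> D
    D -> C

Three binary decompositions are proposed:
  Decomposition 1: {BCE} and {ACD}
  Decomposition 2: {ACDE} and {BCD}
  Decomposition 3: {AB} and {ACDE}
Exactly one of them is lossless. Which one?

Decomposition 1: common = {C}, closure = {C} → lossy.
Decomposition 2: common = {CD}, closure = {CD} → lossy.
Decomposition 3: common = {A}, closure = {ABCDE} → lossless.

Decomposition 3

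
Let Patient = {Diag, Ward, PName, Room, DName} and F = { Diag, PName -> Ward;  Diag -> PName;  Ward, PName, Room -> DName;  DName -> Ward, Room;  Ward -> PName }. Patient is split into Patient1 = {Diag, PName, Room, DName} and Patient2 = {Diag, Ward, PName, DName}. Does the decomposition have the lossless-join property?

Yes

Common attributes: Patient1 ∩ Patient2 = {Diag, PName, DName}.
Closure of {Diag, PName, DName}: Diag, PName → Ward applies, adding Ward; DName → Ward, Room applies, adding Room. So (Diag, PName, DName)⁺ = {Diag, Ward, PName, Room, DName}.
This closure contains every attribute of Patient1, so Patient1 ∩ Patient2 → Patient1. The join is lossless.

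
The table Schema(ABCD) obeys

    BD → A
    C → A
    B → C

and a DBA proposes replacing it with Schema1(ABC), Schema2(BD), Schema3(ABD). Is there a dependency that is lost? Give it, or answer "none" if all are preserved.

none

BD → A lies within Schema3.
C → A lies within Schema1.
B → C lies within Schema1.
Every dependency is enforceable on the fragments, so the decomposition is dependency-preserving.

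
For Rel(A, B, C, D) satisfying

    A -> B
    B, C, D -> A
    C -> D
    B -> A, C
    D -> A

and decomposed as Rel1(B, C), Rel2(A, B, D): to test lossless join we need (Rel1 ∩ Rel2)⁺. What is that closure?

Rel1 ∩ Rel2 = {B}.
B → A, C applies, adding A, C
C → D applies, adding D
Closure: {A, B, C, D}.

A, B, C, D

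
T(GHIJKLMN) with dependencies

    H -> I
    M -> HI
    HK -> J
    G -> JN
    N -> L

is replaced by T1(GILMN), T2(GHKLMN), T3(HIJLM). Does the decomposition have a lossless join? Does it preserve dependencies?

lossy and not dependency-preserving

Lossless test (chase): Rows 2 and 3 agree on H; apply H→I and equate their I entries. Rows 1 and 2 agree on M; apply M→HI and equate their HI entries. Rows 1 and 2 agree on G; apply G→JN and equate their JN entries. No row becomes fully distinguished — the join is lossy.
Dependency preservation: the restricted closure of {HK} across the fragments never reaches {J}, so HK → J cannot be enforced without a join — not preserved.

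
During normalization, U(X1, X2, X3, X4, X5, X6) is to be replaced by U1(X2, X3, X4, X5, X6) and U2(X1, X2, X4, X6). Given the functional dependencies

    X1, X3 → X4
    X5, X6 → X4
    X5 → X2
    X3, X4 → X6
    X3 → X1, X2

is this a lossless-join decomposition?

No

Common attributes: U1 ∩ U2 = {X2, X4, X6}.
No dependency enlarges {X2, X4, X6}, so (X2, X4, X6)⁺ = {X2, X4, X6}.
The closure contains neither all of U1 = {X2, X3, X4, X5, X6} nor all of U2 = {X1, X2, X4, X6}, so the common attributes are not a superkey of either fragment. The join is lossy.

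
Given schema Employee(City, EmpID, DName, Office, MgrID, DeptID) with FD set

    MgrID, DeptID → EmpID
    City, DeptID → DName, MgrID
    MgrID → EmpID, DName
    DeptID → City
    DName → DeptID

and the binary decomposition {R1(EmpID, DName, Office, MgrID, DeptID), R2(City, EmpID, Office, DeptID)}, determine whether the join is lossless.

Yes

Common attributes: R1 ∩ R2 = {EmpID, Office, DeptID}.
Closure of {EmpID, Office, DeptID}: DeptID → City applies, adding City; City, DeptID → DName, MgrID applies, adding DName, MgrID. So (EmpID, Office, DeptID)⁺ = {City, EmpID, DName, Office, MgrID, DeptID}.
This closure contains every attribute of R1, so R1 ∩ R2 → R1. The join is lossless.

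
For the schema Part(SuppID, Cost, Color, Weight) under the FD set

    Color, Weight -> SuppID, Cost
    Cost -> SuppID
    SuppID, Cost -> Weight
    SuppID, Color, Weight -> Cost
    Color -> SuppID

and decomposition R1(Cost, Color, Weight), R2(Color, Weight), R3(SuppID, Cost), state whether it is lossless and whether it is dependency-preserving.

lossless but not dependency-preserving

Lossless test (chase): Rows 1 and 2 agree on Color, Weight; apply Color, Weight→SuppID, Cost and equate their SuppID, Cost entries. Rows 1 and 3 agree on Cost; apply Cost→SuppID and equate their SuppID entries. Rows 1 and 3 agree on SuppID, Cost; apply SuppID, Cost→Weight and equate their Weight entries. Row 1 is now all distinguished symbols — the join is lossless.
Dependency preservation: the restricted closure of {Color} across the fragments never reaches {SuppID}, so Color → SuppID cannot be enforced without a join — not preserved.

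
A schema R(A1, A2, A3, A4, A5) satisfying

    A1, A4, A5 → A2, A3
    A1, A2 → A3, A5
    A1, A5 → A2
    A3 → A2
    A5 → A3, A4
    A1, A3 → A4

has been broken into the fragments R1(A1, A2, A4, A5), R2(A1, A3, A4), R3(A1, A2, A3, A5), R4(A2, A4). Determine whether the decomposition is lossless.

Chase test. Columns are A1, A2, A3, A4, A5; row i has aⱼ where attribute j ∈ Ri, else bᵢⱼ.
Initial tableau (one row per fragment):
  row 1: a1 a2 b13 a4 a5
  row 2: a1 b22 a3 a4 b25
  row 3: a1 a2 a3 b34 a5
  row 4: b41 a2 b43 a4 b45
Rows 1 and 3 agree on A1, A2; apply A1, A2→A3, A5 and equate their A3, A5 entries.
Rows 1 and 2 agree on A3; apply A3→A2 and equate their A2 entries.
Rows 1 and 3 agree on A5; apply A5→A3, A4 and equate their A3, A4 entries.
Rows 1 and 2 agree on A1, A2; apply A1, A2→A3, A5 and equate their A3, A5 entries.
Row 1 is now all distinguished symbols — the join is lossless.

Yes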